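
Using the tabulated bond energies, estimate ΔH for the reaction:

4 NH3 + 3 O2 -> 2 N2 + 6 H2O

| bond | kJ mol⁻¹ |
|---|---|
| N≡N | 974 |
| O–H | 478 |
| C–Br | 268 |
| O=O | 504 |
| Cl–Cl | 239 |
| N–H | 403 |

Bonds broken (reactants):
  N–H: 12 × 403 = 4836
  O=O: 3 × 504 = 1512
  Σ(broken) = 6348 kJ
Bonds formed (products):
  N≡N: 2 × 974 = 1948
  O–H: 12 × 478 = 5736
  Σ(formed) = 7684 kJ
ΔH = Σ(broken) − Σ(formed) = 6348 − 7684 = −1336 kJ

ΔH ≈ −1336 kJ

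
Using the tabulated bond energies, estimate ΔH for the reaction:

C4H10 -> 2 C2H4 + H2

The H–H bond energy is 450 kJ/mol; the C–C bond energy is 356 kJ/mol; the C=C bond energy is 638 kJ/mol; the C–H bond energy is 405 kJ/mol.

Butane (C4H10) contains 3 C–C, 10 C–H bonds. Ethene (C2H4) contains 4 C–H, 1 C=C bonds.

Bonds broken (reactants):
  C–C: 3 × 356 = 1068
  C–H: 10 × 405 = 4050
  Σ(broken) = 5118 kJ
Bonds formed (products):
  C–H: 8 × 405 = 3240
  C=C: 2 × 638 = 1276
  H–H: 1 × 450 = 450
  Σ(formed) = 4966 kJ
ΔH = Σ(broken) − Σ(formed) = 5118 − 4966 = +152 kJ

ΔH ≈ +152 kJ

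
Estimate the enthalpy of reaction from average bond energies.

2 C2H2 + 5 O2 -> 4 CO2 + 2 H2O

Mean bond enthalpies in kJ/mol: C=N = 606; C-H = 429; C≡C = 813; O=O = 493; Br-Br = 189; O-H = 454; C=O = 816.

ΔH ≈ −2537 kJ

Bonds broken (reactants):
  C≡C: 2 × 813 = 1626
  C-H: 4 × 429 = 1716
  O=O: 5 × 493 = 2465
  Σ(broken) = 5807 kJ
Bonds formed (products):
  C=O: 8 × 816 = 6528
  O-H: 4 × 454 = 1816
  Σ(formed) = 8344 kJ
ΔH = Σ(broken) − Σ(formed) = 5807 − 8344 = −2537 kJ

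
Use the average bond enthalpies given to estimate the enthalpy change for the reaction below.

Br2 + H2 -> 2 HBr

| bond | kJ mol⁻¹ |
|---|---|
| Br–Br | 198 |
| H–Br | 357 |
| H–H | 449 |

ΔH ≈ −67 kJ

Bonds broken (reactants):
  Br–Br: 1 × 198 = 198
  H–H: 1 × 449 = 449
  Σ(broken) = 647 kJ
Bonds formed (products):
  H–Br: 2 × 357 = 714
  Σ(formed) = 714 kJ
ΔH = Σ(broken) − Σ(formed) = 647 − 714 = −67 kJ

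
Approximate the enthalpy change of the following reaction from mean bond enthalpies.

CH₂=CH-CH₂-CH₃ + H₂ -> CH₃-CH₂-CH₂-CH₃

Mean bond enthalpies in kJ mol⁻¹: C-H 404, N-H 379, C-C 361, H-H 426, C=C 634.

Bonds broken (reactants):
  C-C: 2 × 361 = 722
  C-H: 8 × 404 = 3232
  C=C: 1 × 634 = 634
  H-H: 1 × 426 = 426
  Σ(broken) = 5014 kJ
Bonds formed (products):
  C-C: 3 × 361 = 1083
  C-H: 10 × 404 = 4040
  Σ(formed) = 5123 kJ
ΔH = Σ(broken) − Σ(formed) = 5014 − 5123 = −109 kJ

ΔH ≈ −109 kJ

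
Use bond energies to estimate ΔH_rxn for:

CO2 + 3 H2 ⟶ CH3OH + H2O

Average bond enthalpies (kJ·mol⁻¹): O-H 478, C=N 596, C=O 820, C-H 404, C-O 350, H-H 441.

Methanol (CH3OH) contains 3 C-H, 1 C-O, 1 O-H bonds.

Bonds broken (reactants):
  C=O: 2 × 820 = 1640
  H-H: 3 × 441 = 1323
  Σ(broken) = 2963 kJ
Bonds formed (products):
  C-H: 3 × 404 = 1212
  C-O: 1 × 350 = 350
  O-H: 3 × 478 = 1434
  Σ(formed) = 2996 kJ
ΔH = Σ(broken) − Σ(formed) = 2963 − 2996 = −33 kJ

ΔH ≈ −33 kJ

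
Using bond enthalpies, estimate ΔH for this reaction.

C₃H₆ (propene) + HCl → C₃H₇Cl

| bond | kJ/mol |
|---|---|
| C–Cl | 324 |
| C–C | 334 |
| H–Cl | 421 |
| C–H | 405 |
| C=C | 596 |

ΔH ≈ −46 kJ

Bonds broken (reactants):
  C–C: 1 × 334 = 334
  C–H: 6 × 405 = 2430
  C=C: 1 × 596 = 596
  H–Cl: 1 × 421 = 421
  Σ(broken) = 3781 kJ
Bonds formed (products):
  C–C: 2 × 334 = 668
  C–Cl: 1 × 324 = 324
  C–H: 7 × 405 = 2835
  Σ(formed) = 3827 kJ
ΔH = Σ(broken) − Σ(formed) = 3781 − 3827 = −46 kJ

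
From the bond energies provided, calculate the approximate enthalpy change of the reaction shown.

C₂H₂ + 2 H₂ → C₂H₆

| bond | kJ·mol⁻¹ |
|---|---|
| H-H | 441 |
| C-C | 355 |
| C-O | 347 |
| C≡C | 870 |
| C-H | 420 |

Bonds broken (reactants):
  C≡C: 1 × 870 = 870
  C-H: 2 × 420 = 840
  H-H: 2 × 441 = 882
  Σ(broken) = 2592 kJ
Bonds formed (products):
  C-C: 1 × 355 = 355
  C-H: 6 × 420 = 2520
  Σ(formed) = 2875 kJ
ΔH = Σ(broken) − Σ(formed) = 2592 − 2875 = −283 kJ

ΔH ≈ −283 kJ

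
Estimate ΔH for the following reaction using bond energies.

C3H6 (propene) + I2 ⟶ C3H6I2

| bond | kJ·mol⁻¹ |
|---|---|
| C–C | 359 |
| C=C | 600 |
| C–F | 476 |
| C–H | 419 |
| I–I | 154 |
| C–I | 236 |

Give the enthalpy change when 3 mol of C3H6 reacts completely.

ΔH = −231 kJ

Bonds broken (reactants):
  C–C: 1 × 359 = 359
  C–H: 6 × 419 = 2514
  C=C: 1 × 600 = 600
  I–I: 1 × 154 = 154
  Σ(broken) = 3627 kJ
Bonds formed (products):
  C–C: 2 × 359 = 718
  C–H: 6 × 419 = 2514
  C–I: 2 × 236 = 472
  Σ(formed) = 3704 kJ
ΔH = Σ(broken) − Σ(formed) = 3627 − 3704 = −77 kJ
For 3× the reaction as written: 3 × (−77) = −231 kJ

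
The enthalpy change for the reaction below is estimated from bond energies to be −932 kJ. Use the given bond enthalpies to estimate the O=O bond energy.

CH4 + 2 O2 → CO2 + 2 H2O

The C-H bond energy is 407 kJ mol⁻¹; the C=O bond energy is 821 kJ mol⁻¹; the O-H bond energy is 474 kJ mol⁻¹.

Let D be the O=O bond energy.
Σ(broken) = 4×407 + 2×D = 1628 + 2D
Σ(formed) = 2×821 + 4×474 = 3538
ΔH = Σ(broken) − Σ(formed) = (1628 + 2D) − (3538) = −1910 + 2D
Setting this equal to −932 kJ gives 2D = 978, so D = 489 kJ/mol.

D(O=O) ≈ 489 kJ/mol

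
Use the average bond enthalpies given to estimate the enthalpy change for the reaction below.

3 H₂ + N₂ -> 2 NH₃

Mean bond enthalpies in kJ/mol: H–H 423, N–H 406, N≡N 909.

Bonds broken (reactants):
  H–H: 3 × 423 = 1269
  N≡N: 1 × 909 = 909
  Σ(broken) = 2178 kJ
Bonds formed (products):
  N–H: 6 × 406 = 2436
  Σ(formed) = 2436 kJ
ΔH = Σ(broken) − Σ(formed) = 2178 − 2436 = −258 kJ

ΔH ≈ −258 kJ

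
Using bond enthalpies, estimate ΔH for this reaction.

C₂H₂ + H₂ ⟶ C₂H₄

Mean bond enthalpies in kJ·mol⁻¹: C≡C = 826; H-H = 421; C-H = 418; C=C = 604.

ΔH ≈ −193 kJ

Bonds broken (reactants):
  C≡C: 1 × 826 = 826
  C-H: 2 × 418 = 836
  H-H: 1 × 421 = 421
  Σ(broken) = 2083 kJ
Bonds formed (products):
  C-H: 4 × 418 = 1672
  C=C: 1 × 604 = 604
  Σ(formed) = 2276 kJ
ΔH = Σ(broken) − Σ(formed) = 2083 − 2276 = −193 kJ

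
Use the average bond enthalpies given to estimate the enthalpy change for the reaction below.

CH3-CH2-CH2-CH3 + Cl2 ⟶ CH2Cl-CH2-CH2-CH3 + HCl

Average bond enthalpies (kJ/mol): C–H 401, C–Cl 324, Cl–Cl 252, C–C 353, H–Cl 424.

ΔH ≈ −95 kJ

Bonds broken (reactants):
  C–C: 3 × 353 = 1059
  C–H: 10 × 401 = 4010
  Cl–Cl: 1 × 252 = 252
  Σ(broken) = 5321 kJ
Bonds formed (products):
  C–C: 3 × 353 = 1059
  C–Cl: 1 × 324 = 324
  C–H: 9 × 401 = 3609
  H–Cl: 1 × 424 = 424
  Σ(formed) = 5416 kJ
ΔH = Σ(broken) − Σ(formed) = 5321 − 5416 = −95 kJ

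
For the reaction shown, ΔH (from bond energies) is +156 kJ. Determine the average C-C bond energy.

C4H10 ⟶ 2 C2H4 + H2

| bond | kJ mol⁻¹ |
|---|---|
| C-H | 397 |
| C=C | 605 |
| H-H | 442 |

D(C-C) ≈ 338 kJ/mol

Let D be the C-C bond energy.
Σ(broken) = 3×D + 10×397 = 3970 + 3D
Σ(formed) = 8×397 + 2×605 + 1×442 = 4828
ΔH = Σ(broken) − Σ(formed) = (3970 + 3D) − (4828) = −858 + 3D
Setting this equal to +156 kJ gives 3D = 1014, so D = 338 kJ/mol.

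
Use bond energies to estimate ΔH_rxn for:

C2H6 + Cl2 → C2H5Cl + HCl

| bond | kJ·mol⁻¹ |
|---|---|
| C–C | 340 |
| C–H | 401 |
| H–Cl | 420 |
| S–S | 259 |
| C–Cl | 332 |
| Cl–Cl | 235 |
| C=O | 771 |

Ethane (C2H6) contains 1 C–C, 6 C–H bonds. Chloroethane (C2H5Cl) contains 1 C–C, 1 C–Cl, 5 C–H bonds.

Bonds broken (reactants):
  C–C: 1 × 340 = 340
  C–H: 6 × 401 = 2406
  Cl–Cl: 1 × 235 = 235
  Σ(broken) = 2981 kJ
Bonds formed (products):
  C–C: 1 × 340 = 340
  C–Cl: 1 × 332 = 332
  C–H: 5 × 401 = 2005
  H–Cl: 1 × 420 = 420
  Σ(formed) = 3097 kJ
ΔH = Σ(broken) − Σ(formed) = 2981 − 3097 = −116 kJ

ΔH ≈ −116 kJ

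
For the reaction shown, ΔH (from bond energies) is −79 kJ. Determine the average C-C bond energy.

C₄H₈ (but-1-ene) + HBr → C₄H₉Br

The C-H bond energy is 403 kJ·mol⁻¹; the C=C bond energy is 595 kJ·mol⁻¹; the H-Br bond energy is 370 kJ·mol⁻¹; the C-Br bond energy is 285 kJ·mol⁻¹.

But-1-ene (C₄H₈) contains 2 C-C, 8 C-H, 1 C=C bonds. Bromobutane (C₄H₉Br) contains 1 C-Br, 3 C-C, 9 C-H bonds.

D(C-C) ≈ 356 kJ/mol

Let D be the C-C bond energy.
Σ(broken) = 2×D + 8×403 + 1×595 + 1×370 = 4189 + 2D
Σ(formed) = 1×285 + 3×D + 9×403 = 3912 + 3D
ΔH = Σ(broken) − Σ(formed) = (4189 + 2D) − (3912 + 3D) = +277 − D
Setting this equal to −79 kJ gives D = 356 kJ/mol.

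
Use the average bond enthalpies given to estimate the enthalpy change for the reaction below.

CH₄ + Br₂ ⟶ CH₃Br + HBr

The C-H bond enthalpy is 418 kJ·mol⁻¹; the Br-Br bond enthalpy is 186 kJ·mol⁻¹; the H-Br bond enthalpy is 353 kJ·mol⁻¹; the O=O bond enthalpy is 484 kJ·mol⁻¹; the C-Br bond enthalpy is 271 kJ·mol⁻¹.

Bonds broken (reactants):
  Br-Br: 1 × 186 = 186
  C-H: 4 × 418 = 1672
  Σ(broken) = 1858 kJ
Bonds formed (products):
  C-Br: 1 × 271 = 271
  C-H: 3 × 418 = 1254
  H-Br: 1 × 353 = 353
  Σ(formed) = 1878 kJ
ΔH = Σ(broken) − Σ(formed) = 1858 − 1878 = −20 kJ

ΔH ≈ −20 kJ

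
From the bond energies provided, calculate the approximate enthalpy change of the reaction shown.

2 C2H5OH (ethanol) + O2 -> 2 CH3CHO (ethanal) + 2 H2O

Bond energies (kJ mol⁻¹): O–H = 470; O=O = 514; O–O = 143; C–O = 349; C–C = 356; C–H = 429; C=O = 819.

Bonds broken (reactants):
  C–C: 2 × 356 = 712
  C–H: 10 × 429 = 4290
  C–O: 2 × 349 = 698
  O–H: 2 × 470 = 940
  O=O: 1 × 514 = 514
  Σ(broken) = 7154 kJ
Bonds formed (products):
  C–C: 2 × 356 = 712
  C–H: 8 × 429 = 3432
  C=O: 2 × 819 = 1638
  O–H: 4 × 470 = 1880
  Σ(formed) = 7662 kJ
ΔH = Σ(broken) − Σ(formed) = 7154 − 7662 = −508 kJ

ΔH ≈ −508 kJ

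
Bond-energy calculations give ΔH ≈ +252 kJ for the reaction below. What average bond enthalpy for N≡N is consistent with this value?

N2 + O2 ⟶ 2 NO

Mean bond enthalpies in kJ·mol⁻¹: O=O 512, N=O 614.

D(N≡N) ≈ 968 kJ/mol

Let D be the N≡N bond energy.
Σ(broken) = 1×D + 1×512 = 512 + D
Σ(formed) = 2×614 = 1228
ΔH = Σ(broken) − Σ(formed) = (512 + D) − (1228) = −716 + D
Setting this equal to +252 kJ gives D = 968 kJ/mol.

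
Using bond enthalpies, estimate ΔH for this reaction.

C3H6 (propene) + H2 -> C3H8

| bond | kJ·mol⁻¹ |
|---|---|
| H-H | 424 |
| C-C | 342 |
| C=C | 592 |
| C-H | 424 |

Bonds broken (reactants):
  C-C: 1 × 342 = 342
  C-H: 6 × 424 = 2544
  C=C: 1 × 592 = 592
  H-H: 1 × 424 = 424
  Σ(broken) = 3902 kJ
Bonds formed (products):
  C-C: 2 × 342 = 684
  C-H: 8 × 424 = 3392
  Σ(formed) = 4076 kJ
ΔH = Σ(broken) − Σ(formed) = 3902 − 4076 = −174 kJ

ΔH ≈ −174 kJ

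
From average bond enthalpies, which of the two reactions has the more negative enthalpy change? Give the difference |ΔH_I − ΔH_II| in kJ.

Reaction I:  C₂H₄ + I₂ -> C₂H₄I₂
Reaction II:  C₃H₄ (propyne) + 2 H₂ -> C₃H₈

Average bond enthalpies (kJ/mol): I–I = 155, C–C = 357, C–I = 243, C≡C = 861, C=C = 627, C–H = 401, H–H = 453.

Reaction II, by 133 kJ

Reaction I:
  Bonds broken (reactants):
    C–H: 4 × 401 = 1604
    C=C: 1 × 627 = 627
    I–I: 1 × 155 = 155
    Σ(broken) = 2386 kJ
  Bonds formed (products):
    C–C: 1 × 357 = 357
    C–H: 4 × 401 = 1604
    C–I: 2 × 243 = 486
    Σ(formed) = 2447 kJ
  ΔH_I = 2386 − 2447 = −61 kJ
Reaction II:
  Bonds broken (reactants):
    C≡C: 1 × 861 = 861
    C–C: 1 × 357 = 357
    C–H: 4 × 401 = 1604
    H–H: 2 × 453 = 906
    Σ(broken) = 3728 kJ
  Bonds formed (products):
    C–C: 2 × 357 = 714
    C–H: 8 × 401 = 3208
    Σ(formed) = 3922 kJ
  ΔH_II = 3728 − 3922 = −194 kJ
ΔH_I − ΔH_II = +133 kJ, so reaction II has the more negative ΔH; |ΔH_I − ΔH_II| = 133 kJ.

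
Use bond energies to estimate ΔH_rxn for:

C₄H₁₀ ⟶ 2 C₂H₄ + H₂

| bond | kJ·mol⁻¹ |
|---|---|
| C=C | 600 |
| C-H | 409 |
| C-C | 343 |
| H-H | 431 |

ΔH ≈ +216 kJ

Bonds broken (reactants):
  C-C: 3 × 343 = 1029
  C-H: 10 × 409 = 4090
  Σ(broken) = 5119 kJ
Bonds formed (products):
  C-H: 8 × 409 = 3272
  C=C: 2 × 600 = 1200
  H-H: 1 × 431 = 431
  Σ(formed) = 4903 kJ
ΔH = Σ(broken) − Σ(formed) = 5119 − 4903 = +216 kJ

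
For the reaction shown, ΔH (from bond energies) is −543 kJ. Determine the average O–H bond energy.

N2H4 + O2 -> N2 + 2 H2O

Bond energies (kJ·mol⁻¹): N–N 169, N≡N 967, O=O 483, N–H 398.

D(O–H) ≈ 455 kJ/mol

Let D be the O–H bond energy.
Σ(broken) = 4×398 + 1×169 + 1×483 = 2244
Σ(formed) = 1×967 + 4×D = 967 + 4D
ΔH = Σ(broken) − Σ(formed) = (2244) − (967 + 4D) = +1277 − 4D
Setting this equal to −543 kJ gives 4D = 1820, so D = 455 kJ/mol.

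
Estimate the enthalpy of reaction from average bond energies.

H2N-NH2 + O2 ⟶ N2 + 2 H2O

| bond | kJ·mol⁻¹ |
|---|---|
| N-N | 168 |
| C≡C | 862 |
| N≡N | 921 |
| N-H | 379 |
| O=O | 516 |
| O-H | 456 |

ΔH ≈ −545 kJ

Bonds broken (reactants):
  N-H: 4 × 379 = 1516
  N-N: 1 × 168 = 168
  O=O: 1 × 516 = 516
  Σ(broken) = 2200 kJ
Bonds formed (products):
  N≡N: 1 × 921 = 921
  O-H: 4 × 456 = 1824
  Σ(formed) = 2745 kJ
ΔH = Σ(broken) − Σ(formed) = 2200 − 2745 = −545 kJ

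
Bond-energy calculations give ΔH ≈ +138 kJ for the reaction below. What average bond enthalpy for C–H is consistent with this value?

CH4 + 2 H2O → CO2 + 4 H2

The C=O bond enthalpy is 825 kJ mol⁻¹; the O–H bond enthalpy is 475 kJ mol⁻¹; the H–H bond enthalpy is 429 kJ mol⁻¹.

D(C–H) ≈ 401 kJ/mol

Let D be the C–H bond energy.
Σ(broken) = 4×D + 4×475 = 1900 + 4D
Σ(formed) = 2×825 + 4×429 = 3366
ΔH = Σ(broken) − Σ(formed) = (1900 + 4D) − (3366) = −1466 + 4D
Setting this equal to +138 kJ gives 4D = 1604, so D = 401 kJ/mol.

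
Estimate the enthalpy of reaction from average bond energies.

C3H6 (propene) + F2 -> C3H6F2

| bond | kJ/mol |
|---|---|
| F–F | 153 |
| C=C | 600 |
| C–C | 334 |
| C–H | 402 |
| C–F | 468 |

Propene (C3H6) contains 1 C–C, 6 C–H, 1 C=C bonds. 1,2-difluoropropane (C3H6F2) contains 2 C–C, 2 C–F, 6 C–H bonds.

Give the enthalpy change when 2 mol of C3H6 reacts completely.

Bonds broken (reactants):
  C–C: 1 × 334 = 334
  C–H: 6 × 402 = 2412
  C=C: 1 × 600 = 600
  F–F: 1 × 153 = 153
  Σ(broken) = 3499 kJ
Bonds formed (products):
  C–C: 2 × 334 = 668
  C–F: 2 × 468 = 936
  C–H: 6 × 402 = 2412
  Σ(formed) = 4016 kJ
ΔH = Σ(broken) − Σ(formed) = 3499 − 4016 = −517 kJ
For 2× the reaction as written: 2 × (−517) = −1034 kJ

ΔH = −1034 kJ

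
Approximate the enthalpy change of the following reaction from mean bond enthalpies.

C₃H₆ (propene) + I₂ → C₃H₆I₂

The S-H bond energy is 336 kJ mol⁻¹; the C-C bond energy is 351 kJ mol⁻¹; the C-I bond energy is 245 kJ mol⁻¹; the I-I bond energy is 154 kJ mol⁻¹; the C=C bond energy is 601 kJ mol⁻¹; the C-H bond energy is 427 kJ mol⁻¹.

ΔH ≈ −86 kJ

Bonds broken (reactants):
  C-C: 1 × 351 = 351
  C-H: 6 × 427 = 2562
  C=C: 1 × 601 = 601
  I-I: 1 × 154 = 154
  Σ(broken) = 3668 kJ
Bonds formed (products):
  C-C: 2 × 351 = 702
  C-H: 6 × 427 = 2562
  C-I: 2 × 245 = 490
  Σ(formed) = 3754 kJ
ΔH = Σ(broken) − Σ(formed) = 3668 − 3754 = −86 kJ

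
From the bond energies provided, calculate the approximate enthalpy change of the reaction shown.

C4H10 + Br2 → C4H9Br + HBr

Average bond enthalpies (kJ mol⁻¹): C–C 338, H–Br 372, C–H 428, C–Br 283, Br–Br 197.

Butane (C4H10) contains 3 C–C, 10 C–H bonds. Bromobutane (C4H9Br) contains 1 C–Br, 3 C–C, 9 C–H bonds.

Bonds broken (reactants):
  Br–Br: 1 × 197 = 197
  C–C: 3 × 338 = 1014
  C–H: 10 × 428 = 4280
  Σ(broken) = 5491 kJ
Bonds formed (products):
  C–Br: 1 × 283 = 283
  C–C: 3 × 338 = 1014
  C–H: 9 × 428 = 3852
  H–Br: 1 × 372 = 372
  Σ(formed) = 5521 kJ
ΔH = Σ(broken) − Σ(formed) = 5491 − 5521 = −30 kJ

ΔH ≈ −30 kJ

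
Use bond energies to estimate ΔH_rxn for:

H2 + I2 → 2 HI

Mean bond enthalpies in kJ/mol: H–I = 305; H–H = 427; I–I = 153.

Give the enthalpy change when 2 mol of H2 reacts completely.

Bonds broken (reactants):
  H–H: 1 × 427 = 427
  I–I: 1 × 153 = 153
  Σ(broken) = 580 kJ
Bonds formed (products):
  H–I: 2 × 305 = 610
  Σ(formed) = 610 kJ
ΔH = Σ(broken) − Σ(formed) = 580 − 610 = −30 kJ
For 2× the reaction as written: 2 × (−30) = −60 kJ

ΔH = −60 kJ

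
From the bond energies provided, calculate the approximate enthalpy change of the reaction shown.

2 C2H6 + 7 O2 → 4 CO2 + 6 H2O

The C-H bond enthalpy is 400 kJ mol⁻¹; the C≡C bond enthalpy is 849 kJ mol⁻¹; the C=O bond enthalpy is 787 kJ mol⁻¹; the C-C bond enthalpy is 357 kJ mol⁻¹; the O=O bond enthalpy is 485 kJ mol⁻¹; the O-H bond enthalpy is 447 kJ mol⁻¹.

Bonds broken (reactants):
  C-C: 2 × 357 = 714
  C-H: 12 × 400 = 4800
  O=O: 7 × 485 = 3395
  Σ(broken) = 8909 kJ
Bonds formed (products):
  C=O: 8 × 787 = 6296
  O-H: 12 × 447 = 5364
  Σ(formed) = 11660 kJ
ΔH = Σ(broken) − Σ(formed) = 8909 − 11660 = −2751 kJ

ΔH ≈ −2751 kJ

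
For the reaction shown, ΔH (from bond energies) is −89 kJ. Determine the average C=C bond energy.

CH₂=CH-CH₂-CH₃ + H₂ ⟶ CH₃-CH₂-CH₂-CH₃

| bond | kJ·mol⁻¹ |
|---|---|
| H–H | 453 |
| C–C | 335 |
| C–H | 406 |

D(C=C) ≈ 605 kJ/mol

Let D be the C=C bond energy.
Σ(broken) = 2×335 + 8×406 + 1×D + 1×453 = 4371 + D
Σ(formed) = 3×335 + 10×406 = 5065
ΔH = Σ(broken) − Σ(formed) = (4371 + D) − (5065) = −694 + D
Setting this equal to −89 kJ gives D = 605 kJ/mol.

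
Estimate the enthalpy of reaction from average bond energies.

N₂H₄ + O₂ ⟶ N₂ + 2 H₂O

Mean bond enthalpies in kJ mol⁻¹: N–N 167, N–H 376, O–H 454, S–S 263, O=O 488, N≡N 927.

ΔH ≈ −584 kJ

Bonds broken (reactants):
  N–H: 4 × 376 = 1504
  N–N: 1 × 167 = 167
  O=O: 1 × 488 = 488
  Σ(broken) = 2159 kJ
Bonds formed (products):
  N≡N: 1 × 927 = 927
  O–H: 4 × 454 = 1816
  Σ(formed) = 2743 kJ
ΔH = Σ(broken) − Σ(formed) = 2159 − 2743 = −584 kJ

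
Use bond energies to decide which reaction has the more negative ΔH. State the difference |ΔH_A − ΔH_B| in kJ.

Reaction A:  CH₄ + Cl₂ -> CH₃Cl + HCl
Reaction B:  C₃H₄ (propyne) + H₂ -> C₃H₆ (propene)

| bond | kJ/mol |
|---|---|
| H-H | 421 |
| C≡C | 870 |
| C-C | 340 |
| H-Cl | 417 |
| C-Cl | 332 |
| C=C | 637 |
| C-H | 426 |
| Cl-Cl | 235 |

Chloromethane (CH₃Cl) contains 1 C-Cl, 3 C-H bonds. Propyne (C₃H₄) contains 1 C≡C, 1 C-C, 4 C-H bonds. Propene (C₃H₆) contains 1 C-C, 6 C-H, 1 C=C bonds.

Reaction B, by 110 kJ

Reaction A:
  Bonds broken (reactants):
    C-H: 4 × 426 = 1704
    Cl-Cl: 1 × 235 = 235
    Σ(broken) = 1939 kJ
  Bonds formed (products):
    C-Cl: 1 × 332 = 332
    C-H: 3 × 426 = 1278
    H-Cl: 1 × 417 = 417
    Σ(formed) = 2027 kJ
  ΔH_A = 1939 − 2027 = −88 kJ
Reaction B:
  Bonds broken (reactants):
    C≡C: 1 × 870 = 870
    C-C: 1 × 340 = 340
    C-H: 4 × 426 = 1704
    H-H: 1 × 421 = 421
    Σ(broken) = 3335 kJ
  Bonds formed (products):
    C-C: 1 × 340 = 340
    C-H: 6 × 426 = 2556
    C=C: 1 × 637 = 637
    Σ(formed) = 3533 kJ
  ΔH_B = 3335 − 3533 = −198 kJ
ΔH_A − ΔH_B = +110 kJ, so reaction B has the more negative ΔH; |ΔH_A − ΔH_B| = 110 kJ.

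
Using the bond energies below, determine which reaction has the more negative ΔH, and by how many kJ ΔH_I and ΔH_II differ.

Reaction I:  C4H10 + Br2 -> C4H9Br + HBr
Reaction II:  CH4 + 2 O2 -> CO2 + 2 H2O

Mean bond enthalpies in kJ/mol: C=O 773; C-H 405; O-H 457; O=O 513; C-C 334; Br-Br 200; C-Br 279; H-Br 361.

Reaction I:
  Bonds broken (reactants):
    Br-Br: 1 × 200 = 200
    C-C: 3 × 334 = 1002
    C-H: 10 × 405 = 4050
    Σ(broken) = 5252 kJ
  Bonds formed (products):
    C-Br: 1 × 279 = 279
    C-C: 3 × 334 = 1002
    C-H: 9 × 405 = 3645
    H-Br: 1 × 361 = 361
    Σ(formed) = 5287 kJ
  ΔH_I = 5252 − 5287 = −35 kJ
Reaction II:
  Bonds broken (reactants):
    C-H: 4 × 405 = 1620
    O=O: 2 × 513 = 1026
    Σ(broken) = 2646 kJ
  Bonds formed (products):
    C=O: 2 × 773 = 1546
    O-H: 4 × 457 = 1828
    Σ(formed) = 3374 kJ
  ΔH_II = 2646 − 3374 = −728 kJ
ΔH_I − ΔH_II = +693 kJ, so reaction II has the more negative ΔH; |ΔH_I − ΔH_II| = 693 kJ.

Reaction II, by 693 kJ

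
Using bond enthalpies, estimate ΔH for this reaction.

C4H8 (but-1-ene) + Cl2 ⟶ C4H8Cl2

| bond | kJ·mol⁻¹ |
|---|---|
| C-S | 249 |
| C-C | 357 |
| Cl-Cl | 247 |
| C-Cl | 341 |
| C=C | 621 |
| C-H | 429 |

ΔH ≈ −171 kJ

Bonds broken (reactants):
  C-C: 2 × 357 = 714
  C-H: 8 × 429 = 3432
  C=C: 1 × 621 = 621
  Cl-Cl: 1 × 247 = 247
  Σ(broken) = 5014 kJ
Bonds formed (products):
  C-C: 3 × 357 = 1071
  C-Cl: 2 × 341 = 682
  C-H: 8 × 429 = 3432
  Σ(formed) = 5185 kJ
ΔH = Σ(broken) − Σ(formed) = 5014 − 5185 = −171 kJ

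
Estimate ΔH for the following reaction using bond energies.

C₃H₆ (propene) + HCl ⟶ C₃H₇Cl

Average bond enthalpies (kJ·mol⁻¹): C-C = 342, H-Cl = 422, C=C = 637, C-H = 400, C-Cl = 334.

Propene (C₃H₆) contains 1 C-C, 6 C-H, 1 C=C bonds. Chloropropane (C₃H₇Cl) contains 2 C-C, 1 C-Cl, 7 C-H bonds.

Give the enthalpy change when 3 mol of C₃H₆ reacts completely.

ΔH = −51 kJ

Bonds broken (reactants):
  C-C: 1 × 342 = 342
  C-H: 6 × 400 = 2400
  C=C: 1 × 637 = 637
  H-Cl: 1 × 422 = 422
  Σ(broken) = 3801 kJ
Bonds formed (products):
  C-C: 2 × 342 = 684
  C-Cl: 1 × 334 = 334
  C-H: 7 × 400 = 2800
  Σ(formed) = 3818 kJ
ΔH = Σ(broken) − Σ(formed) = 3801 − 3818 = −17 kJ
For 3× the reaction as written: 3 × (−17) = −51 kJ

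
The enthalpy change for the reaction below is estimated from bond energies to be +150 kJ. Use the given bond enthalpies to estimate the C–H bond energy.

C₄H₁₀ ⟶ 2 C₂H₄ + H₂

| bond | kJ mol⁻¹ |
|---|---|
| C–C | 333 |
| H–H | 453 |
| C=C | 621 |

D(C–H) ≈ 423 kJ/mol

Let D be the C–H bond energy.
Σ(broken) = 3×333 + 10×D = 999 + 10D
Σ(formed) = 8×D + 2×621 + 1×453 = 1695 + 8D
ΔH = Σ(broken) − Σ(formed) = (999 + 10D) − (1695 + 8D) = −696 + 2D
Setting this equal to +150 kJ gives 2D = 846, so D = 423 kJ/mol.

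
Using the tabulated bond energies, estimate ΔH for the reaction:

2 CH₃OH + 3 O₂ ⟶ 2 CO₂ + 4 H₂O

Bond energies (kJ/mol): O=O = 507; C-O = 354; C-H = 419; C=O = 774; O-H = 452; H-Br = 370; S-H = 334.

ΔH ≈ −1065 kJ

Bonds broken (reactants):
  C-H: 6 × 419 = 2514
  C-O: 2 × 354 = 708
  O-H: 2 × 452 = 904
  O=O: 3 × 507 = 1521
  Σ(broken) = 5647 kJ
Bonds formed (products):
  C=O: 4 × 774 = 3096
  O-H: 8 × 452 = 3616
  Σ(formed) = 6712 kJ
ΔH = Σ(broken) − Σ(formed) = 5647 − 6712 = −1065 kJ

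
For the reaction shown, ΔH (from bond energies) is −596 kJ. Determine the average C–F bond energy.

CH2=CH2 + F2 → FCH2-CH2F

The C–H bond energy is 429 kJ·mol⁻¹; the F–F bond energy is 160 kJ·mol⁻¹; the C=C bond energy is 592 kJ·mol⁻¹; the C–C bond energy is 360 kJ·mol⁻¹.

Let D be the C–F bond energy.
Σ(broken) = 4×429 + 1×592 + 1×160 = 2468
Σ(formed) = 1×360 + 2×D + 4×429 = 2076 + 2D
ΔH = Σ(broken) − Σ(formed) = (2468) − (2076 + 2D) = +392 − 2D
Setting this equal to −596 kJ gives 2D = 988, so D = 494 kJ/mol.

D(C–F) ≈ 494 kJ/mol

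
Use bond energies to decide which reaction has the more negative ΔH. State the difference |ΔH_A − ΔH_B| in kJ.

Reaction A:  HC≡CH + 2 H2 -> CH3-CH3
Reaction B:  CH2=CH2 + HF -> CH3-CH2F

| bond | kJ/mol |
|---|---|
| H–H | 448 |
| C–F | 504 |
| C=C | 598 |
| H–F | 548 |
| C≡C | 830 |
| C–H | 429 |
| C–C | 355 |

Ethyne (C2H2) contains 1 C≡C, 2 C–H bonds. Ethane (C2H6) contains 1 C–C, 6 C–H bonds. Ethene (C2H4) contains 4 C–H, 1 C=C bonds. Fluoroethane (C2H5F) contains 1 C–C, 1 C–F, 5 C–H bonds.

Reaction A:
  Bonds broken (reactants):
    C≡C: 1 × 830 = 830
    C–H: 2 × 429 = 858
    H–H: 2 × 448 = 896
    Σ(broken) = 2584 kJ
  Bonds formed (products):
    C–C: 1 × 355 = 355
    C–H: 6 × 429 = 2574
    Σ(formed) = 2929 kJ
  ΔH_A = 2584 − 2929 = −345 kJ
Reaction B:
  Bonds broken (reactants):
    C–H: 4 × 429 = 1716
    C=C: 1 × 598 = 598
    H–F: 1 × 548 = 548
    Σ(broken) = 2862 kJ
  Bonds formed (products):
    C–C: 1 × 355 = 355
    C–F: 1 × 504 = 504
    C–H: 5 × 429 = 2145
    Σ(formed) = 3004 kJ
  ΔH_B = 2862 − 3004 = −142 kJ
ΔH_A − ΔH_B = −203 kJ, so reaction A has the more negative ΔH; |ΔH_A − ΔH_B| = 203 kJ.

Reaction A, by 203 kJ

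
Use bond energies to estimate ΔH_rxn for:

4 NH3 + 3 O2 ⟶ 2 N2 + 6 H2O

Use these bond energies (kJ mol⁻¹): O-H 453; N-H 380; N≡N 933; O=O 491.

Bonds broken (reactants):
  N-H: 12 × 380 = 4560
  O=O: 3 × 491 = 1473
  Σ(broken) = 6033 kJ
Bonds formed (products):
  N≡N: 2 × 933 = 1866
  O-H: 12 × 453 = 5436
  Σ(formed) = 7302 kJ
ΔH = Σ(broken) − Σ(formed) = 6033 − 7302 = −1269 kJ

ΔH ≈ −1269 kJ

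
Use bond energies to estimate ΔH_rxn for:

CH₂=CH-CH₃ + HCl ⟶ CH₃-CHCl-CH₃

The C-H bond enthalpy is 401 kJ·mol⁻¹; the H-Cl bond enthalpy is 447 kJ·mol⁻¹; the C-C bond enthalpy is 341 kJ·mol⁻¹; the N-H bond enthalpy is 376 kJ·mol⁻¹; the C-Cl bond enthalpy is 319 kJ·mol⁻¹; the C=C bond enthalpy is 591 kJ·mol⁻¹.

Bonds broken (reactants):
  C-C: 1 × 341 = 341
  C-H: 6 × 401 = 2406
  C=C: 1 × 591 = 591
  H-Cl: 1 × 447 = 447
  Σ(broken) = 3785 kJ
Bonds formed (products):
  C-C: 2 × 341 = 682
  C-Cl: 1 × 319 = 319
  C-H: 7 × 401 = 2807
  Σ(formed) = 3808 kJ
ΔH = Σ(broken) − Σ(formed) = 3785 − 3808 = −23 kJ

ΔH ≈ −23 kJ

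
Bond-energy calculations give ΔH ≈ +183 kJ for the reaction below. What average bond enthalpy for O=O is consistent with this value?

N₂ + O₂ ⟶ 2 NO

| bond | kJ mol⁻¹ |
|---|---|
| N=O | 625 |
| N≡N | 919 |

D(O=O) ≈ 514 kJ/mol

Let D be the O=O bond energy.
Σ(broken) = 1×919 + 1×D = 919 + D
Σ(formed) = 2×625 = 1250
ΔH = Σ(broken) − Σ(formed) = (919 + D) − (1250) = −331 + D
Setting this equal to +183 kJ gives D = 514 kJ/mol.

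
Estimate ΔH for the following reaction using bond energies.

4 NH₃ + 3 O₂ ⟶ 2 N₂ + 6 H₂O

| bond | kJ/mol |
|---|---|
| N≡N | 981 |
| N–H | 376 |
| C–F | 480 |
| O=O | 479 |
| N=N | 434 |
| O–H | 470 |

Bonds broken (reactants):
  N–H: 12 × 376 = 4512
  O=O: 3 × 479 = 1437
  Σ(broken) = 5949 kJ
Bonds formed (products):
  N≡N: 2 × 981 = 1962
  O–H: 12 × 470 = 5640
  Σ(formed) = 7602 kJ
ΔH = Σ(broken) − Σ(formed) = 5949 − 7602 = −1653 kJ

ΔH ≈ −1653 kJ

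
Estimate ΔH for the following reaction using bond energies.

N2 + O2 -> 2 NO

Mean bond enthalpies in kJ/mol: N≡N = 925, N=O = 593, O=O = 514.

ΔH ≈ +253 kJ

Bonds broken (reactants):
  N≡N: 1 × 925 = 925
  O=O: 1 × 514 = 514
  Σ(broken) = 1439 kJ
Bonds formed (products):
  N=O: 2 × 593 = 1186
  Σ(formed) = 1186 kJ
ΔH = Σ(broken) − Σ(formed) = 1439 − 1186 = +253 kJ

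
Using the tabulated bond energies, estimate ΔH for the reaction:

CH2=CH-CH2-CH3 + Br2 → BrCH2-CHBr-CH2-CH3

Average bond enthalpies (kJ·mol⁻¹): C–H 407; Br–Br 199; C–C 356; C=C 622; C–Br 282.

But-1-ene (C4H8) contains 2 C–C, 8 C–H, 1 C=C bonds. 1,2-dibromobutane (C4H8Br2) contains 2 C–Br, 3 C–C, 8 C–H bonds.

ΔH ≈ −99 kJ

Bonds broken (reactants):
  Br–Br: 1 × 199 = 199
  C–C: 2 × 356 = 712
  C–H: 8 × 407 = 3256
  C=C: 1 × 622 = 622
  Σ(broken) = 4789 kJ
Bonds formed (products):
  C–Br: 2 × 282 = 564
  C–C: 3 × 356 = 1068
  C–H: 8 × 407 = 3256
  Σ(formed) = 4888 kJ
ΔH = Σ(broken) − Σ(formed) = 4789 − 4888 = −99 kJ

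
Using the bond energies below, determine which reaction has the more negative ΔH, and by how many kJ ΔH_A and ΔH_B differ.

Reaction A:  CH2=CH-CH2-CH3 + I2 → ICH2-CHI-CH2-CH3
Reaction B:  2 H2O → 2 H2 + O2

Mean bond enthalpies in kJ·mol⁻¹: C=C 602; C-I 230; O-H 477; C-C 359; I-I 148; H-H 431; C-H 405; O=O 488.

Reaction A:
  Bonds broken (reactants):
    C-C: 2 × 359 = 718
    C-H: 8 × 405 = 3240
    C=C: 1 × 602 = 602
    I-I: 1 × 148 = 148
    Σ(broken) = 4708 kJ
  Bonds formed (products):
    C-C: 3 × 359 = 1077
    C-H: 8 × 405 = 3240
    C-I: 2 × 230 = 460
    Σ(formed) = 4777 kJ
  ΔH_A = 4708 − 4777 = −69 kJ
Reaction B:
  Bonds broken (reactants):
    O-H: 4 × 477 = 1908
    Σ(broken) = 1908 kJ
  Bonds formed (products):
    H-H: 2 × 431 = 862
    O=O: 1 × 488 = 488
    Σ(formed) = 1350 kJ
  ΔH_B = 1908 − 1350 = +558 kJ
ΔH_A − ΔH_B = −627 kJ, so reaction A has the more negative ΔH; |ΔH_A − ΔH_B| = 627 kJ.

Reaction A, by 627 kJ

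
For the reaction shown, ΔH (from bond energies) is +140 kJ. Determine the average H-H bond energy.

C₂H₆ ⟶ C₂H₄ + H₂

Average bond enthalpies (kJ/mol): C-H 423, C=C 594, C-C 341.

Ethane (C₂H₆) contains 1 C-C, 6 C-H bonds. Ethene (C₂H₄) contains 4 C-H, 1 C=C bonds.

D(H-H) ≈ 453 kJ/mol

Let D be the H-H bond energy.
Σ(broken) = 1×341 + 6×423 = 2879
Σ(formed) = 4×423 + 1×594 + 1×D = 2286 + D
ΔH = Σ(broken) − Σ(formed) = (2879) − (2286 + D) = +593 − D
Setting this equal to +140 kJ gives D = 453 kJ/mol.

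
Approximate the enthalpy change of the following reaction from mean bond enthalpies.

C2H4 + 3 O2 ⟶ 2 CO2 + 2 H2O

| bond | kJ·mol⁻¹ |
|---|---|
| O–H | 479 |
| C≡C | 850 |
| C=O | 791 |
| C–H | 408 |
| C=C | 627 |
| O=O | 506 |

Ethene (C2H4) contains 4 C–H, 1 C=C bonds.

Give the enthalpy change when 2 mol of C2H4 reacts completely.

Bonds broken (reactants):
  C–H: 4 × 408 = 1632
  C=C: 1 × 627 = 627
  O=O: 3 × 506 = 1518
  Σ(broken) = 3777 kJ
Bonds formed (products):
  C=O: 4 × 791 = 3164
  O–H: 4 × 479 = 1916
  Σ(formed) = 5080 kJ
ΔH = Σ(broken) − Σ(formed) = 3777 − 5080 = −1303 kJ
For 2× the reaction as written: 2 × (−1303) = −2606 kJ

ΔH = −2606 kJ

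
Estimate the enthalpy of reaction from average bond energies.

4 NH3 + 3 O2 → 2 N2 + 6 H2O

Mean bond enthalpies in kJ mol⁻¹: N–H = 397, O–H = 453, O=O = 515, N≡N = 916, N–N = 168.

ΔH ≈ −959 kJ

Bonds broken (reactants):
  N–H: 12 × 397 = 4764
  O=O: 3 × 515 = 1545
  Σ(broken) = 6309 kJ
Bonds formed (products):
  N≡N: 2 × 916 = 1832
  O–H: 12 × 453 = 5436
  Σ(formed) = 7268 kJ
ΔH = Σ(broken) − Σ(formed) = 6309 − 7268 = −959 kJ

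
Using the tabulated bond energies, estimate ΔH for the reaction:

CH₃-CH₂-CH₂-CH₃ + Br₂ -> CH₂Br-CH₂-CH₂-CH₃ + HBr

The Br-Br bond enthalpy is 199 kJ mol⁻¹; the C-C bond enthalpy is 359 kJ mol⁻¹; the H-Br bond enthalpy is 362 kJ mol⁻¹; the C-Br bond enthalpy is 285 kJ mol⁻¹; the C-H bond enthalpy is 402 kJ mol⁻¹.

ΔH ≈ −46 kJ

Bonds broken (reactants):
  Br-Br: 1 × 199 = 199
  C-C: 3 × 359 = 1077
  C-H: 10 × 402 = 4020
  Σ(broken) = 5296 kJ
Bonds formed (products):
  C-Br: 1 × 285 = 285
  C-C: 3 × 359 = 1077
  C-H: 9 × 402 = 3618
  H-Br: 1 × 362 = 362
  Σ(formed) = 5342 kJ
ΔH = Σ(broken) − Σ(formed) = 5296 − 5342 = −46 kJ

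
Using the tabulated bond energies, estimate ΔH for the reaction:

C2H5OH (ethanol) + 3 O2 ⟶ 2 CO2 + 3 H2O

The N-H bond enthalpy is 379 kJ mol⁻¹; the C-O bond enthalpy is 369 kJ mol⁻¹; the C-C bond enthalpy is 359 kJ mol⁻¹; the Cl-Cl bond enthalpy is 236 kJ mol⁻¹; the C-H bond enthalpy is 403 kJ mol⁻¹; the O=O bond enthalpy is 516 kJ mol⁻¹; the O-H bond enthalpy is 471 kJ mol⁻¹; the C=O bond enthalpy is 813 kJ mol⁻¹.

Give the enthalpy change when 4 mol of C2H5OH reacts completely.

ΔH = −5264 kJ

Bonds broken (reactants):
  C-C: 1 × 359 = 359
  C-H: 5 × 403 = 2015
  C-O: 1 × 369 = 369
  O-H: 1 × 471 = 471
  O=O: 3 × 516 = 1548
  Σ(broken) = 4762 kJ
Bonds formed (products):
  C=O: 4 × 813 = 3252
  O-H: 6 × 471 = 2826
  Σ(formed) = 6078 kJ
ΔH = Σ(broken) − Σ(formed) = 4762 − 6078 = −1316 kJ
For 4× the reaction as written: 4 × (−1316) = −5264 kJ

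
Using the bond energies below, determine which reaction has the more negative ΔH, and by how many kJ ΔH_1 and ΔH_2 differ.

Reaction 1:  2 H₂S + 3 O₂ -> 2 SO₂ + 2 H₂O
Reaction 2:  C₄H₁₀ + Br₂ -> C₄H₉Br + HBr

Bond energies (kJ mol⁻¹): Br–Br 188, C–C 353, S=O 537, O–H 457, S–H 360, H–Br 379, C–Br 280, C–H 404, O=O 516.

Reaction 1:
  Bonds broken (reactants):
    O=O: 3 × 516 = 1548
    S–H: 4 × 360 = 1440
    Σ(broken) = 2988 kJ
  Bonds formed (products):
    O–H: 4 × 457 = 1828
    S=O: 4 × 537 = 2148
    Σ(formed) = 3976 kJ
  ΔH_1 = 2988 − 3976 = −988 kJ
Reaction 2:
  Bonds broken (reactants):
    Br–Br: 1 × 188 = 188
    C–C: 3 × 353 = 1059
    C–H: 10 × 404 = 4040
    Σ(broken) = 5287 kJ
  Bonds formed (products):
    C–Br: 1 × 280 = 280
    C–C: 3 × 353 = 1059
    C–H: 9 × 404 = 3636
    H–Br: 1 × 379 = 379
    Σ(formed) = 5354 kJ
  ΔH_2 = 5287 − 5354 = −67 kJ
ΔH_1 − ΔH_2 = −921 kJ, so reaction 1 has the more negative ΔH; |ΔH_1 − ΔH_2| = 921 kJ.

Reaction 1, by 921 kJ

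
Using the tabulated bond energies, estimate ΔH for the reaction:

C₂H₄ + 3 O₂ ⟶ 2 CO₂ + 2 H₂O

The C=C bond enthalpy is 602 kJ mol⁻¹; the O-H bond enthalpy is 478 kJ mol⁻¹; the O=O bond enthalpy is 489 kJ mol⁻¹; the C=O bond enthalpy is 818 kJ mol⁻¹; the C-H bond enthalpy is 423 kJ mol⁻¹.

Bonds broken (reactants):
  C-H: 4 × 423 = 1692
  C=C: 1 × 602 = 602
  O=O: 3 × 489 = 1467
  Σ(broken) = 3761 kJ
Bonds formed (products):
  C=O: 4 × 818 = 3272
  O-H: 4 × 478 = 1912
  Σ(formed) = 5184 kJ
ΔH = Σ(broken) − Σ(formed) = 3761 − 5184 = −1423 kJ

ΔH ≈ −1423 kJ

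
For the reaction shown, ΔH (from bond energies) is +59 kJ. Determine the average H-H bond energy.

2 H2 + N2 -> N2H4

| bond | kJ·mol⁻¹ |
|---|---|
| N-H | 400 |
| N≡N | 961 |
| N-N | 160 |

Let D be the H-H bond energy.
Σ(broken) = 2×D + 1×961 = 961 + 2D
Σ(formed) = 4×400 + 1×160 = 1760
ΔH = Σ(broken) − Σ(formed) = (961 + 2D) − (1760) = −799 + 2D
Setting this equal to +59 kJ gives 2D = 858, so D = 429 kJ/mol.

D(H-H) ≈ 429 kJ/mol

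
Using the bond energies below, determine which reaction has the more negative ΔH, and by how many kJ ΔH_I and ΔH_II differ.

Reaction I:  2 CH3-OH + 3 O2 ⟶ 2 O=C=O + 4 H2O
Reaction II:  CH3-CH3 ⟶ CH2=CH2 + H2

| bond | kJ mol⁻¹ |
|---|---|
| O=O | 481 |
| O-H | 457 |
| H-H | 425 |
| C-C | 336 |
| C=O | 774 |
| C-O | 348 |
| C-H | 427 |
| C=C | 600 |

Reaction I, by 1302 kJ

Reaction I:
  Bonds broken (reactants):
    C-H: 6 × 427 = 2562
    C-O: 2 × 348 = 696
    O-H: 2 × 457 = 914
    O=O: 3 × 481 = 1443
    Σ(broken) = 5615 kJ
  Bonds formed (products):
    C=O: 4 × 774 = 3096
    O-H: 8 × 457 = 3656
    Σ(formed) = 6752 kJ
  ΔH_I = 5615 − 6752 = −1137 kJ
Reaction II:
  Bonds broken (reactants):
    C-C: 1 × 336 = 336
    C-H: 6 × 427 = 2562
    Σ(broken) = 2898 kJ
  Bonds formed (products):
    C-H: 4 × 427 = 1708
    C=C: 1 × 600 = 600
    H-H: 1 × 425 = 425
    Σ(formed) = 2733 kJ
  ΔH_II = 2898 − 2733 = +165 kJ
ΔH_I − ΔH_II = −1302 kJ, so reaction I has the more negative ΔH; |ΔH_I − ΔH_II| = 1302 kJ.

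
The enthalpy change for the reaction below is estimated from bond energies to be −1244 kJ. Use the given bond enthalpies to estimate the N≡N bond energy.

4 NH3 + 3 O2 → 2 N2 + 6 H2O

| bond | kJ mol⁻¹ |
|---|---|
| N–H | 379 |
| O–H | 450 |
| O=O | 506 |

Let D be the N≡N bond energy.
Σ(broken) = 12×379 + 3×506 = 6066
Σ(formed) = 2×D + 12×450 = 5400 + 2D
ΔH = Σ(broken) − Σ(formed) = (6066) − (5400 + 2D) = +666 − 2D
Setting this equal to −1244 kJ gives 2D = 1910, so D = 955 kJ/mol.

D(N≡N) ≈ 955 kJ/mol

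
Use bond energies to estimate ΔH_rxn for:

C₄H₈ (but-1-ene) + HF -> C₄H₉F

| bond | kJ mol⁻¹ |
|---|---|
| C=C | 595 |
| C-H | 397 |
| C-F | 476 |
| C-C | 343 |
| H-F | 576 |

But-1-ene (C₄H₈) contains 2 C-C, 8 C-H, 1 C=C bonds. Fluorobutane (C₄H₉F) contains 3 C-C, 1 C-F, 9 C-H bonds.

ΔH ≈ −45 kJ

Bonds broken (reactants):
  C-C: 2 × 343 = 686
  C-H: 8 × 397 = 3176
  C=C: 1 × 595 = 595
  H-F: 1 × 576 = 576
  Σ(broken) = 5033 kJ
Bonds formed (products):
  C-C: 3 × 343 = 1029
  C-F: 1 × 476 = 476
  C-H: 9 × 397 = 3573
  Σ(formed) = 5078 kJ
ΔH = Σ(broken) − Σ(formed) = 5033 − 5078 = −45 kJ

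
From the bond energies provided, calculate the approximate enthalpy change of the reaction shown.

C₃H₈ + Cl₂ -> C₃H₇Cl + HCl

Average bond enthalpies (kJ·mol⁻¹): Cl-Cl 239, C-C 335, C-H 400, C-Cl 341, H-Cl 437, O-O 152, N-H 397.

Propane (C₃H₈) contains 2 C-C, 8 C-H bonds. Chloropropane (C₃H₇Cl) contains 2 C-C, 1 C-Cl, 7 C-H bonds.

Bonds broken (reactants):
  C-C: 2 × 335 = 670
  C-H: 8 × 400 = 3200
  Cl-Cl: 1 × 239 = 239
  Σ(broken) = 4109 kJ
Bonds formed (products):
  C-C: 2 × 335 = 670
  C-Cl: 1 × 341 = 341
  C-H: 7 × 400 = 2800
  H-Cl: 1 × 437 = 437
  Σ(formed) = 4248 kJ
ΔH = Σ(broken) − Σ(formed) = 4109 − 4248 = −139 kJ

ΔH ≈ −139 kJ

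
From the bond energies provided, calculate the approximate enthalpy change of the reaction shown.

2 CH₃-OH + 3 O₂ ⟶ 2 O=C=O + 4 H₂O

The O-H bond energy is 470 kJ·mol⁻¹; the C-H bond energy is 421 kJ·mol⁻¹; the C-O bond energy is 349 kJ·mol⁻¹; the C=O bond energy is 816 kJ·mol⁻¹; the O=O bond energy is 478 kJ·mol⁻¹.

ΔH ≈ −1426 kJ

Bonds broken (reactants):
  C-H: 6 × 421 = 2526
  C-O: 2 × 349 = 698
  O-H: 2 × 470 = 940
  O=O: 3 × 478 = 1434
  Σ(broken) = 5598 kJ
Bonds formed (products):
  C=O: 4 × 816 = 3264
  O-H: 8 × 470 = 3760
  Σ(formed) = 7024 kJ
ΔH = Σ(broken) − Σ(formed) = 5598 − 7024 = −1426 kJ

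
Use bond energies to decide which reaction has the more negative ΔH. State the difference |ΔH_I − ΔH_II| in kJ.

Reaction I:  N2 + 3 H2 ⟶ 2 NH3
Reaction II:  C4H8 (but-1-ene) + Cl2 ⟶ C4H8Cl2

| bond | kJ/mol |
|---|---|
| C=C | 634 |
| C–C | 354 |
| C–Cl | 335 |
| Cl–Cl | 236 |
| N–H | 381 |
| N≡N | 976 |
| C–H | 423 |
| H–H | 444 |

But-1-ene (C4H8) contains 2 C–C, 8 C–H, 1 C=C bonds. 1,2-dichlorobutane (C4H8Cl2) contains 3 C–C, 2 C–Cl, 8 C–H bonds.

Reaction I:
  Bonds broken (reactants):
    H–H: 3 × 444 = 1332
    N≡N: 1 × 976 = 976
    Σ(broken) = 2308 kJ
  Bonds formed (products):
    N–H: 6 × 381 = 2286
    Σ(formed) = 2286 kJ
  ΔH_I = 2308 − 2286 = +22 kJ
Reaction II:
  Bonds broken (reactants):
    C–C: 2 × 354 = 708
    C–H: 8 × 423 = 3384
    C=C: 1 × 634 = 634
    Cl–Cl: 1 × 236 = 236
    Σ(broken) = 4962 kJ
  Bonds formed (products):
    C–C: 3 × 354 = 1062
    C–Cl: 2 × 335 = 670
    C–H: 8 × 423 = 3384
    Σ(formed) = 5116 kJ
  ΔH_II = 4962 − 5116 = −154 kJ
ΔH_I − ΔH_II = +176 kJ, so reaction II has the more negative ΔH; |ΔH_I − ΔH_II| = 176 kJ.

Reaction II, by 176 kJ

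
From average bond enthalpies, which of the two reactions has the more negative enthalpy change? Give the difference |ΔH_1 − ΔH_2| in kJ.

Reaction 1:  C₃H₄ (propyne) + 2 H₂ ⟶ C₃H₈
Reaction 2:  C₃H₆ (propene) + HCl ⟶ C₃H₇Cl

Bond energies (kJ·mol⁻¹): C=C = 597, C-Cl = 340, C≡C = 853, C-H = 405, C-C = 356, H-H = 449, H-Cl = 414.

Reaction 1:
  Bonds broken (reactants):
    C≡C: 1 × 853 = 853
    C-C: 1 × 356 = 356
    C-H: 4 × 405 = 1620
    H-H: 2 × 449 = 898
    Σ(broken) = 3727 kJ
  Bonds formed (products):
    C-C: 2 × 356 = 712
    C-H: 8 × 405 = 3240
    Σ(formed) = 3952 kJ
  ΔH_1 = 3727 − 3952 = −225 kJ
Reaction 2:
  Bonds broken (reactants):
    C-C: 1 × 356 = 356
    C-H: 6 × 405 = 2430
    C=C: 1 × 597 = 597
    H-Cl: 1 × 414 = 414
    Σ(broken) = 3797 kJ
  Bonds formed (products):
    C-C: 2 × 356 = 712
    C-Cl: 1 × 340 = 340
    C-H: 7 × 405 = 2835
    Σ(formed) = 3887 kJ
  ΔH_2 = 3797 − 3887 = −90 kJ
ΔH_1 − ΔH_2 = −135 kJ, so reaction 1 has the more negative ΔH; |ΔH_1 − ΔH_2| = 135 kJ.

Reaction 1, by 135 kJ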